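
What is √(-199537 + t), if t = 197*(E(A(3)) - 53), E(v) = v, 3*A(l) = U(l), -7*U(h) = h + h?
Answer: 12*I*√71470/7 ≈ 458.29*I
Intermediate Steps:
U(h) = -2*h/7 (U(h) = -(h + h)/7 = -2*h/7)
A(l) = -2*l/21 (A(l) = (-2*l/7)/3 = -2*l/21)
t = -73481/7 (t = 197*(-2/21*3 - 53) = 197*(-2/7 - 53) = 197*(-373/7) = -73481/7 ≈ -10497.)
√(-199537 + t) = √(-199537 - 73481/7) = √(-1470240/7) = 12*I*√71470/7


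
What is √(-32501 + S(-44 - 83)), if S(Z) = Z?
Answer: 2*I*√8157 ≈ 180.63*I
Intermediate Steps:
√(-32501 + S(-44 - 83)) = √(-32501 + (-44 - 83)) = √(-32501 - 127) = √(-32628) = 2*I*√8157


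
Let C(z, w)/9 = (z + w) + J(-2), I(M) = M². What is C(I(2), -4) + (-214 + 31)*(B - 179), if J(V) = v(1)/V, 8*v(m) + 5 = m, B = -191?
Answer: 270849/4 ≈ 67712.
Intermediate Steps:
v(m) = -5/8 + m/8
J(V) = -1/(2*V) (J(V) = (-5/8 + (⅛)*1)/V = (-5/8 + ⅛)/V = -1/(2*V))
C(z, w) = 9/4 + 9*w + 9*z (C(z, w) = 9*((z + w) - ½/(-2)) = 9*((w + z) - ½*(-½)) = 9*((w + z) + ¼) = 9*(¼ + w + z) = 9/4 + 9*w + 9*z)
C(I(2), -4) + (-214 + 31)*(B - 179) = (9/4 + 9*(-4) + 9*2²) + (-214 + 31)*(-191 - 179) = (9/4 - 36 + 9*4) - 183*(-370) = (9/4 - 36 + 36) + 67710 = 9/4 + 67710 = 270849/4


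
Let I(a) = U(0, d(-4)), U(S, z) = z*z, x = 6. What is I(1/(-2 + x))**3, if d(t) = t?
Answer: 4096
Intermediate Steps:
U(S, z) = z**2
I(a) = 16 (I(a) = (-4)**2 = 16)
I(1/(-2 + x))**3 = 16**3 = 4096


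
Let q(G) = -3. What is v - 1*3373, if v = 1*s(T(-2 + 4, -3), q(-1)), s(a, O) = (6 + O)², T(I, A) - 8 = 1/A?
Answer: -3364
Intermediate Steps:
T(I, A) = 8 + 1/A
v = 9 (v = 1*(6 - 3)² = 1*3² = 1*9 = 9)
v - 1*3373 = 9 - 1*3373 = 9 - 3373 = -3364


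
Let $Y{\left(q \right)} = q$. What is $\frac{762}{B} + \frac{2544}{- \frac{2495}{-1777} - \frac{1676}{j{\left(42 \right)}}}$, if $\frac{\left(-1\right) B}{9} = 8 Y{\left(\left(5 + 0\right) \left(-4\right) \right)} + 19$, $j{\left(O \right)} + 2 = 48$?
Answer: $- \frac{14539370446}{201875481} \approx -72.021$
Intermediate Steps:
$j{\left(O \right)} = 46$ ($j{\left(O \right)} = -2 + 48 = 46$)
$B = 1269$ ($B = - 9 \left(8 \left(5 + 0\right) \left(-4\right) + 19\right) = - 9 \left(8 \cdot 5 \left(-4\right) + 19\right) = - 9 \left(8 \left(-20\right) + 19\right) = - 9 \left(-160 + 19\right) = \left(-9\right) \left(-141\right) = 1269$)
$\frac{762}{B} + \frac{2544}{- \frac{2495}{-1777} - \frac{1676}{j{\left(42 \right)}}} = \frac{762}{1269} + \frac{2544}{- \frac{2495}{-1777} - \frac{1676}{46}} = 762 \cdot \frac{1}{1269} + \frac{2544}{\left(-2495\right) \left(- \frac{1}{1777}\right) - \frac{838}{23}} = \frac{254}{423} + \frac{2544}{\frac{2495}{1777} - \frac{838}{23}} = \frac{254}{423} + \frac{2544}{- \frac{1431741}{40871}} = \frac{254}{423} + 2544 \left(- \frac{40871}{1431741}\right) = \frac{254}{423} - \frac{34658608}{477247} = - \frac{14539370446}{201875481}$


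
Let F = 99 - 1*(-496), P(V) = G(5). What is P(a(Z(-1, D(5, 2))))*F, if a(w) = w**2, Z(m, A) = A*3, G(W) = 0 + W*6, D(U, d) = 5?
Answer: 17850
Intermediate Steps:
G(W) = 6*W (G(W) = 0 + 6*W = 6*W)
Z(m, A) = 3*A
P(V) = 30 (P(V) = 6*5 = 30)
F = 595 (F = 99 + 496 = 595)
P(a(Z(-1, D(5, 2))))*F = 30*595 = 17850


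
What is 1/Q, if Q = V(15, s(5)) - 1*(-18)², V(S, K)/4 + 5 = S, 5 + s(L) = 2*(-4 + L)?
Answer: -1/284 ≈ -0.0035211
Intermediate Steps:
s(L) = -13 + 2*L (s(L) = -5 + 2*(-4 + L) = -5 + (-8 + 2*L) = -13 + 2*L)
V(S, K) = -20 + 4*S
Q = -284 (Q = (-20 + 4*15) - 1*(-18)² = (-20 + 60) - 1*324 = 40 - 324 = -284)
1/Q = 1/(-284) = -1/284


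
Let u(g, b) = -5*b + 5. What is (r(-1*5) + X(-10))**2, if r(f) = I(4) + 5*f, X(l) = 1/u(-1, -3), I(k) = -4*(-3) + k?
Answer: 32041/400 ≈ 80.103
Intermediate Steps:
I(k) = 12 + k
u(g, b) = 5 - 5*b
X(l) = 1/20 (X(l) = 1/(5 - 5*(-3)) = 1/(5 + 15) = 1/20)
r(f) = 16 + 5*f (r(f) = (12 + 4) + 5*f = 16 + 5*f)
(r(-1*5) + X(-10))**2 = ((16 + 5*(-1*5)) + 1/20)**2 = ((16 + 5*(-5)) + 1/20)**2 = ((16 - 25) + 1/20)**2 = (-9 + 1/20)**2 = (-179/20)**2 = 32041/400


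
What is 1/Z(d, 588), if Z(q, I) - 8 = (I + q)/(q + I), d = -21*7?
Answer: 1/9 ≈ 0.11111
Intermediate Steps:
d = -147
Z(q, I) = 9 (Z(q, I) = 8 + (I + q)/(q + I) = 8 + (I + q)/(I + q) = 8 + 1 = 9)
1/Z(d, 588) = 1/9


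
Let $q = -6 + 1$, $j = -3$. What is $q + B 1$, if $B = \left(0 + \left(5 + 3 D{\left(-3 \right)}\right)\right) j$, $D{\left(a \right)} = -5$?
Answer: $25$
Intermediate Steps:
$B = 30$ ($B = \left(0 + \left(5 + 3 \left(-5\right)\right)\right) \left(-3\right) = \left(0 + \left(5 - 15\right)\right) \left(-3\right) = \left(0 - 10\right) \left(-3\right) = \left(-10\right) \left(-3\right) = 30$)
$q = -5$
$q + B 1 = -5 + 30 \cdot 1 = -5 + 30 = 25$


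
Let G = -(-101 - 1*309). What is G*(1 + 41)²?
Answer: 723240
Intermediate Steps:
G = 410 (G = -(-101 - 309) = -1*(-410) = 410)
G*(1 + 41)² = 410*(1 + 41)² = 410*42² = 410*1764 = 723240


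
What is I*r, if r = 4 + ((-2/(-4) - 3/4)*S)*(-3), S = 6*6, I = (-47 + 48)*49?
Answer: 1519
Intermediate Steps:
I = 49 (I = 1*49 = 49)
S = 36
r = 31 (r = 4 + ((-2/(-4) - 3/4)*36)*(-3) = 4 + ((-2*(-¼) - 3*¼)*36)*(-3) = 4 + ((½ - ¾)*36)*(-3) = 4 - ¼*36*(-3) = 4 - 9*(-3) = 4 + 27 = 31)
I*r = 49*31 = 1519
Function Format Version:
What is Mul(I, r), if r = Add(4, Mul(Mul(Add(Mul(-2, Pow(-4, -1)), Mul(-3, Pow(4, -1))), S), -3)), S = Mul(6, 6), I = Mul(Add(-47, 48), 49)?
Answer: 1519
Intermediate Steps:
I = 49 (I = Mul(1, 49) = 49)
S = 36
r = 31 (r = Add(4, Mul(Mul(Add(Mul(-2, Pow(-4, -1)), Mul(-3, Pow(4, -1))), 36), -3)) = Add(4, Mul(Mul(Add(Mul(-2, Rational(-1, 4)), Mul(-3, Rational(1, 4))), 36), -3)) = Add(4, Mul(Mul(Add(Rational(1, 2), Rational(-3, 4)), 36), -3)) = Add(4, Mul(Mul(Rational(-1, 4), 36), -3)) = Add(4, Mul(-9, -3)) = Add(4, 27) = 31)
Mul(I, r) = Mul(49, 31) = 1519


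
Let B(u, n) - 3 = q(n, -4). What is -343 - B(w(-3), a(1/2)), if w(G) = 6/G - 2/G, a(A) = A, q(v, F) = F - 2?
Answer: -340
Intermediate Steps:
q(v, F) = -2 + F
w(G) = 4/G
B(u, n) = -3 (B(u, n) = 3 + (-2 - 4) = 3 - 6 = -3)
-343 - B(w(-3), a(1/2)) = -343 - 1*(-3) = -343 + 3 = -340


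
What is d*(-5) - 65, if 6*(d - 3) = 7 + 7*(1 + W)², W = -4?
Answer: -415/3 ≈ -138.33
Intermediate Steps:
d = 44/3 (d = 3 + (7 + 7*(1 - 4)²)/6 = 3 + (7 + 7*(-3)²)/6 = 3 + (7 + 7*9)/6 = 3 + (7 + 63)/6 = 3 + (⅙)*70 = 3 + 35/3 = 44/3 ≈ 14.667)
d*(-5) - 65 = (44/3)*(-5) - 65 = -220/3 - 65 = -415/3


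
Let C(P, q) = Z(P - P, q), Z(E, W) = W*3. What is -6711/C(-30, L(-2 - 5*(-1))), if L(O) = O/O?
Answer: -2237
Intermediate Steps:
L(O) = 1
Z(E, W) = 3*W
C(P, q) = 3*q
-6711/C(-30, L(-2 - 5*(-1))) = -6711/(3*1) = -6711/3 = -6711*⅓ = -2237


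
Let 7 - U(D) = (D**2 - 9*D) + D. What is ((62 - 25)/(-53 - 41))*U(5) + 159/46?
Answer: -11249/2162 ≈ -5.2030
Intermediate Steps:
U(D) = 7 - D**2 + 8*D (U(D) = 7 - ((D**2 - 9*D) + D) = 7 - (D**2 - 8*D) = 7 + (-D**2 + 8*D) = 7 - D**2 + 8*D)
((62 - 25)/(-53 - 41))*U(5) + 159/46 = ((62 - 25)/(-53 - 41))*(7 - 1*5**2 + 8*5) + 159/46 = (37/(-94))*(7 - 1*25 + 40) + 159*(1/46) = (37*(-1/94))*(7 - 25 + 40) + 159/46 = -37/94*22 + 159/46 = -407/47 + 159/46 = -11249/2162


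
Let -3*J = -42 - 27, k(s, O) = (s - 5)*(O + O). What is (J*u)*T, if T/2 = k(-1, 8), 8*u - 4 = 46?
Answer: -27600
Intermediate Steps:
u = 25/4 (u = ½ + (⅛)*46 = ½ + 23/4 = 25/4 ≈ 6.2500)
k(s, O) = 2*O*(-5 + s) (k(s, O) = (-5 + s)*(2*O) = 2*O*(-5 + s))
J = 23 (J = -(-42 - 27)/3 = -⅓*(-69) = 23)
T = -192 (T = 2*(2*8*(-5 - 1)) = 2*(2*8*(-6)) = 2*(-96) = -192)
(J*u)*T = (23*(25/4))*(-192) = (575/4)*(-192) = -27600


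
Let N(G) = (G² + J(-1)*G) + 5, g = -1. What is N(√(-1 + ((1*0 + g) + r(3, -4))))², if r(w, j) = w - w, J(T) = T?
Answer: (3 - I*√2)² ≈ 7.0 - 8.4853*I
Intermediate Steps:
r(w, j) = 0
N(G) = 5 + G² - G (N(G) = (G² - G) + 5 = 5 + G² - G)
N(√(-1 + ((1*0 + g) + r(3, -4))))² = (5 + (√(-1 + ((1*0 - 1) + 0)))² - √(-1 + ((1*0 - 1) + 0)))² = (5 + (√(-1 + ((0 - 1) + 0)))² - √(-1 + ((0 - 1) + 0)))² = (5 + (√(-1 + (-1 + 0)))² - √(-1 + (-1 + 0)))² = (5 + (√(-1 - 1))² - √(-1 - 1))² = (5 + (√(-2))² - √(-2))² = (5 + (I*√2)² - I*√2)² = (5 - 2 - I*√2)² = (3 - I*√2)²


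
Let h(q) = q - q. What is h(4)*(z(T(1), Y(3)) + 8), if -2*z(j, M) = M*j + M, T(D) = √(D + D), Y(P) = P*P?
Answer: 0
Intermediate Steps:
Y(P) = P²
T(D) = √2*√D (T(D) = √(2*D) = √2*√D)
h(q) = 0
z(j, M) = -M/2 - M*j/2 (z(j, M) = -(M*j + M)/2 = -(M + M*j)/2 = -M/2 - M*j/2)
h(4)*(z(T(1), Y(3)) + 8) = 0*(-½*3²*(1 + √2*√1) + 8) = 0*(-½*9*(1 + √2*1) + 8) = 0*(-½*9*(1 + √2) + 8) = 0*((-9/2 - 9*√2/2) + 8) = 0*(7/2 - 9*√2/2) = 0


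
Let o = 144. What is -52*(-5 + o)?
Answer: -7228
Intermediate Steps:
-52*(-5 + o) = -52*(-5 + 144) = -52*139 = -7228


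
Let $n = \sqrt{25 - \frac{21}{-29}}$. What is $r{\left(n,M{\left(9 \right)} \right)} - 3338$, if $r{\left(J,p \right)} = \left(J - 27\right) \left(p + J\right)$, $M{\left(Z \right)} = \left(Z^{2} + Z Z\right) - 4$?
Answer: $- \frac{219770}{29} + \frac{131 \sqrt{21634}}{29} \approx -6913.9$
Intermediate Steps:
$M{\left(Z \right)} = -4 + 2 Z^{2}$ ($M{\left(Z \right)} = \left(Z^{2} + Z^{2}\right) - 4 = 2 Z^{2} - 4 = -4 + 2 Z^{2}$)
$n = \frac{\sqrt{21634}}{29}$ ($n = \sqrt{25 - - \frac{21}{29}} = \sqrt{25 + \frac{21}{29}} = \sqrt{\frac{746}{29}} = \frac{\sqrt{21634}}{29} \approx 5.0719$)
$r{\left(J,p \right)} = \left(-27 + J\right) \left(J + p\right)$
$r{\left(n,M{\left(9 \right)} \right)} - 3338 = \left(\left(\frac{\sqrt{21634}}{29}\right)^{2} - 27 \frac{\sqrt{21634}}{29} - 27 \left(-4 + 2 \cdot 9^{2}\right) + \frac{\sqrt{21634}}{29} \left(-4 + 2 \cdot 9^{2}\right)\right) - 3338 = \left(\frac{746}{29} - \frac{27 \sqrt{21634}}{29} - 27 \left(-4 + 2 \cdot 81\right) + \frac{\sqrt{21634}}{29} \left(-4 + 2 \cdot 81\right)\right) - 3338 = \left(\frac{746}{29} - \frac{27 \sqrt{21634}}{29} - 27 \left(-4 + 162\right) + \frac{\sqrt{21634}}{29} \left(-4 + 162\right)\right) - 3338 = \left(\frac{746}{29} - \frac{27 \sqrt{21634}}{29} - 4266 + \frac{\sqrt{21634}}{29} \cdot 158\right) - 3338 = \left(\frac{746}{29} - \frac{27 \sqrt{21634}}{29} - 4266 + \frac{158 \sqrt{21634}}{29}\right) - 3338 = \left(- \frac{122968}{29} + \frac{131 \sqrt{21634}}{29}\right) - 3338 = - \frac{219770}{29} + \frac{131 \sqrt{21634}}{29}$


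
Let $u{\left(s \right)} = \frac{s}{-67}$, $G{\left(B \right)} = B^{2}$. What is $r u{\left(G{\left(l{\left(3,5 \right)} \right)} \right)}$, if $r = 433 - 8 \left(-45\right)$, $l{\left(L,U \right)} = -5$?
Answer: $- \frac{19825}{67} \approx -295.9$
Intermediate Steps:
$u{\left(s \right)} = - \frac{s}{67}$ ($u{\left(s \right)} = s \left(- \frac{1}{67}\right) = - \frac{s}{67}$)
$r = 793$ ($r = 433 - -360 = 433 + 360 = 793$)
$r u{\left(G{\left(l{\left(3,5 \right)} \right)} \right)} = 793 \left(- \frac{\left(-5\right)^{2}}{67}\right) = 793 \left(\left(- \frac{1}{67}\right) 25\right) = 793 \left(- \frac{25}{67}\right) = - \frac{19825}{67}$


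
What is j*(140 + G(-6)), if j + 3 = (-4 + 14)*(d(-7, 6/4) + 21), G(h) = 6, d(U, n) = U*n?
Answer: 14892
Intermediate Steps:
j = 102 (j = -3 + (-4 + 14)*(-42/4 + 21) = -3 + 10*(-42/4 + 21) = -3 + 10*(-7*3/2 + 21) = -3 + 10*(-21/2 + 21) = -3 + 10*(21/2) = -3 + 105 = 102)
j*(140 + G(-6)) = 102*(140 + 6) = 102*146 = 14892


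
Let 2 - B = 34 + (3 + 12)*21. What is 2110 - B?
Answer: 2457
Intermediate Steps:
B = -347 (B = 2 - (34 + (3 + 12)*21) = 2 - (34 + 15*21) = 2 - (34 + 315) = 2 - 1*349 = 2 - 349 = -347)
2110 - B = 2110 - 1*(-347) = 2110 + 347 = 2457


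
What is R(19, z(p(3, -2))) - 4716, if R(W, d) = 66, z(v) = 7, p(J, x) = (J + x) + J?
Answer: -4650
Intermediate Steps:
p(J, x) = x + 2*J
R(19, z(p(3, -2))) - 4716 = 66 - 4716 = -4650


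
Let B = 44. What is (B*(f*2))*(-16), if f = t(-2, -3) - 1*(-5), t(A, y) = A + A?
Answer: -1408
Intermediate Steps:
t(A, y) = 2*A
f = 1 (f = 2*(-2) - 1*(-5) = -4 + 5 = 1)
(B*(f*2))*(-16) = (44*(1*2))*(-16) = (44*2)*(-16) = 88*(-16) = -1408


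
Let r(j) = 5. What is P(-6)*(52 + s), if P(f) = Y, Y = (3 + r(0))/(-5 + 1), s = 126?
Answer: -356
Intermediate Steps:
Y = -2 (Y = (3 + 5)/(-5 + 1) = 8/(-4) = 8*(-1/4) = -2)
P(f) = -2
P(-6)*(52 + s) = -2*(52 + 126) = -2*178 = -356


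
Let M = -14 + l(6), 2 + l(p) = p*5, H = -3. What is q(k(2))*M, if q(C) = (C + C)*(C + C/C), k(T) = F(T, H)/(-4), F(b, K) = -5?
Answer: 315/4 ≈ 78.750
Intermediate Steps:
l(p) = -2 + 5*p (l(p) = -2 + p*5 = -2 + 5*p)
k(T) = 5/4 (k(T) = -5/(-4) = -5*(-1/4) = 5/4)
q(C) = 2*C*(1 + C) (q(C) = (2*C)*(C + 1) = (2*C)*(1 + C) = 2*C*(1 + C))
M = 14 (M = -14 + (-2 + 5*6) = -14 + (-2 + 30) = -14 + 28 = 14)
q(k(2))*M = (2*(5/4)*(1 + 5/4))*14 = (2*(5/4)*(9/4))*14 = (45/8)*14 = 315/4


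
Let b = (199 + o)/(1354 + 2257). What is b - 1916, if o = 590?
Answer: -6917887/3611 ≈ -1915.8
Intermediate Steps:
b = 789/3611 (b = (199 + 590)/(1354 + 2257) = 789/3611 ≈ 0.21850)
b - 1916 = 789/3611 - 1916 = -6917887/3611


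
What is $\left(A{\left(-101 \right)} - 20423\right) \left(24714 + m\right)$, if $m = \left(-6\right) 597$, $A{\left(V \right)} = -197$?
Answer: $-435741840$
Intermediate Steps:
$m = -3582$
$\left(A{\left(-101 \right)} - 20423\right) \left(24714 + m\right) = \left(-197 - 20423\right) \left(24714 - 3582\right) = \left(-20620\right) 21132 = -435741840$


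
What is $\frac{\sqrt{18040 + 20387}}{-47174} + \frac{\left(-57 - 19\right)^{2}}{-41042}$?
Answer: $- \frac{2888}{20521} - \frac{\sqrt{38427}}{47174} \approx -0.14489$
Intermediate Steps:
$\frac{\sqrt{18040 + 20387}}{-47174} + \frac{\left(-57 - 19\right)^{2}}{-41042} = \sqrt{38427} \left(- \frac{1}{47174}\right) + \left(-76\right)^{2} \left(- \frac{1}{41042}\right) = - \frac{\sqrt{38427}}{47174} + 5776 \left(- \frac{1}{41042}\right) = - \frac{\sqrt{38427}}{47174} - \frac{2888}{20521} = - \frac{2888}{20521} - \frac{\sqrt{38427}}{47174}$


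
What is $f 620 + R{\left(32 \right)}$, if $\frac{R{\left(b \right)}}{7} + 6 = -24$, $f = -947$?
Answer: $-587350$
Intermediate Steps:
$R{\left(b \right)} = -210$ ($R{\left(b \right)} = -42 + 7 \left(-24\right) = -42 - 168 = -210$)
$f 620 + R{\left(32 \right)} = \left(-947\right) 620 - 210 = -587140 - 210 = -587350$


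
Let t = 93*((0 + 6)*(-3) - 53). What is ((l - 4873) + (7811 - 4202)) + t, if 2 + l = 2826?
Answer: -5043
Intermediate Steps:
l = 2824 (l = -2 + 2826 = 2824)
t = -6603 (t = 93*(6*(-3) - 53) = 93*(-18 - 53) = 93*(-71) = -6603)
((l - 4873) + (7811 - 4202)) + t = ((2824 - 4873) + (7811 - 4202)) - 6603 = (-2049 + 3609) - 6603 = 1560 - 6603 = -5043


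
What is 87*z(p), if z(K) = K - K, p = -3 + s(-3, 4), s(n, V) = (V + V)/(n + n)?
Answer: 0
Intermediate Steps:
s(n, V) = V/n (s(n, V) = (2*V)/((2*n)) = (2*V)*(1/(2*n)) = V/n)
p = -13/3 (p = -3 + 4/(-3) = -3 + 4*(-⅓) = -3 - 4/3 = -13/3 ≈ -4.3333)
z(K) = 0
87*z(p) = 87*0 = 0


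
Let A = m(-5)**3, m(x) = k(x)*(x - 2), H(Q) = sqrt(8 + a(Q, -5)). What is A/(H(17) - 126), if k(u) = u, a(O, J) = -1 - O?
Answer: -2701125/7943 - 42875*I*sqrt(10)/15886 ≈ -340.06 - 8.5347*I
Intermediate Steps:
H(Q) = sqrt(7 - Q) (H(Q) = sqrt(8 + (-1 - Q)) = sqrt(7 - Q))
m(x) = x*(-2 + x) (m(x) = x*(x - 2) = x*(-2 + x))
A = 42875 (A = (-5*(-2 - 5))**3 = (-5*(-7))**3 = 35**3 = 42875)
A/(H(17) - 126) = 42875/(sqrt(7 - 1*17) - 126) = 42875/(sqrt(7 - 17) - 126) = 42875/(sqrt(-10) - 126) = 42875/(I*sqrt(10) - 126) = 42875/(-126 + I*sqrt(10))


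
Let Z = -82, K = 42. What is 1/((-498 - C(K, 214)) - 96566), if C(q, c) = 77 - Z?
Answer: -1/97223 ≈ -1.0286e-5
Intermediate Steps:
C(q, c) = 159 (C(q, c) = 77 - 1*(-82) = 77 + 82 = 159)
1/((-498 - C(K, 214)) - 96566) = 1/((-498 - 1*159) - 96566) = 1/((-498 - 159) - 96566) = 1/(-657 - 96566) = 1/(-97223) = -1/97223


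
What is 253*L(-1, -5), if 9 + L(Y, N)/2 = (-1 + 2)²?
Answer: -4048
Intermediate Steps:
L(Y, N) = -16 (L(Y, N) = -18 + 2*(-1 + 2)² = -18 + 2*1² = -18 + 2*1 = -18 + 2 = -16)
253*L(-1, -5) = 253*(-16) = -4048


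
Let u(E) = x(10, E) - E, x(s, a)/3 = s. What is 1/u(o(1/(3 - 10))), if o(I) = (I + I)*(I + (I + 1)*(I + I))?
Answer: 343/10252 ≈ 0.033457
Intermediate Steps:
x(s, a) = 3*s
o(I) = 2*I*(I + 2*I*(1 + I)) (o(I) = (2*I)*(I + (1 + I)*(2*I)) = (2*I)*(I + 2*I*(1 + I)) = 2*I*(I + 2*I*(1 + I)))
u(E) = 30 - E (u(E) = 3*10 - E = 30 - E)
1/u(o(1/(3 - 10))) = 1/(30 - (1/(3 - 10))²*(6 + 4/(3 - 10))) = 1/(30 - (1/(-7))²*(6 + 4/(-7))) = 1/(30 - (-⅐)²*(6 + 4*(-⅐))) = 1/(30 - (6 - 4/7)/49) = 1/(30 - 38/(49*7)) = 1/(30 - 1*38/343) = 1/(30 - 38/343) = 1/(10252/343) = 343/10252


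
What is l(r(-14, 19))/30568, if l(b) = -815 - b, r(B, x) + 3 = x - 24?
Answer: -807/30568 ≈ -0.026400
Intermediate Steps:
r(B, x) = -27 + x (r(B, x) = -3 + (x - 24) = -3 + (-24 + x) = -27 + x)
l(r(-14, 19))/30568 = (-815 - (-27 + 19))/30568 = (-815 - 1*(-8))*(1/30568) = (-815 + 8)*(1/30568) = -807*1/30568 = -807/30568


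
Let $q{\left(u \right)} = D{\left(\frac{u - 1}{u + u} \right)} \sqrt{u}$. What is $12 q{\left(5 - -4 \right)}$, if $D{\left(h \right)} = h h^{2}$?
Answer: $\frac{256}{81} \approx 3.1605$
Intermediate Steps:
$D{\left(h \right)} = h^{3}$
$q{\left(u \right)} = \frac{\left(-1 + u\right)^{3}}{8 u^{\frac{5}{2}}}$ ($q{\left(u \right)} = \left(\frac{u - 1}{u + u}\right)^{3} \sqrt{u} = \left(\frac{-1 + u}{2 u}\right)^{3} \sqrt{u} = \frac{\left(-1 + u\right)^{3}}{8 u^{3}} \sqrt{u} = \frac{\left(-1 + u\right)^{3}}{8 u^{\frac{5}{2}}}$)
$12 q{\left(5 - -4 \right)} = 12 \frac{\left(-1 + \left(5 - -4\right)\right)^{3}}{8 \left(5 - -4\right)^{\frac{5}{2}}} = 12 \frac{\left(-1 + \left(5 + 4\right)\right)^{3}}{8 \left(5 + 4\right)^{\frac{5}{2}}} = 12 \frac{\left(-1 + 9\right)^{3}}{8 \cdot 243} = 12 \cdot \frac{1}{8} \cdot \frac{1}{243} \cdot 8^{3} = 12 \cdot \frac{1}{8} \cdot \frac{1}{243} \cdot 512 = 12 \cdot \frac{64}{243} = \frac{256}{81}$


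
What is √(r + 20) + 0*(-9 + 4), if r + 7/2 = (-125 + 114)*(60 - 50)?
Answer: I*√374/2 ≈ 9.6695*I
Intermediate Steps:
r = -227/2 (r = -7/2 + (-125 + 114)*(60 - 50) = -7/2 - 11*10 = -7/2 - 110 = -227/2 ≈ -113.50)
√(r + 20) + 0*(-9 + 4) = √(-227/2 + 20) + 0*(-9 + 4) = √(-187/2) + 0*(-5) = I*√374/2 + 0 = I*√374/2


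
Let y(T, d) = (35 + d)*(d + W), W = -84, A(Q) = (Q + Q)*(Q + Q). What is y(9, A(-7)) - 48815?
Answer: -22943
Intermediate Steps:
A(Q) = 4*Q² (A(Q) = (2*Q)*(2*Q) = 4*Q²)
y(T, d) = (-84 + d)*(35 + d) (y(T, d) = (35 + d)*(d - 84) = (35 + d)*(-84 + d) = (-84 + d)*(35 + d))
y(9, A(-7)) - 48815 = (-2940 + (4*(-7)²)² - 196*(-7)²) - 48815 = (-2940 + (4*49)² - 196*49) - 48815 = (-2940 + 196² - 49*196) - 48815 = (-2940 + 38416 - 9604) - 48815 = 25872 - 48815 = -22943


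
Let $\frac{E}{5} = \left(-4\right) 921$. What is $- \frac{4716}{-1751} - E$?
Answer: $\frac{32258136}{1751} \approx 18423.0$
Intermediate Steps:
$E = -18420$ ($E = 5 \left(\left(-4\right) 921\right) = 5 \left(-3684\right) = -18420$)
$- \frac{4716}{-1751} - E = - \frac{4716}{-1751} - -18420 = \left(-4716\right) \left(- \frac{1}{1751}\right) + 18420 = \frac{4716}{1751} + 18420 = \frac{32258136}{1751}$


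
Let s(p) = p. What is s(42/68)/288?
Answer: 7/3264 ≈ 0.0021446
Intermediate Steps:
s(42/68)/288 = (42/68)/288 = (42*(1/68))*(1/288) = (21/34)*(1/288) = 7/3264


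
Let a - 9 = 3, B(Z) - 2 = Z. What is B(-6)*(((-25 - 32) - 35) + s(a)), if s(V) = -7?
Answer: 396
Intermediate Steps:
B(Z) = 2 + Z
a = 12 (a = 9 + 3 = 12)
B(-6)*(((-25 - 32) - 35) + s(a)) = (2 - 6)*(((-25 - 32) - 35) - 7) = -4*((-57 - 35) - 7) = -4*(-92 - 7) = -4*(-99) = 396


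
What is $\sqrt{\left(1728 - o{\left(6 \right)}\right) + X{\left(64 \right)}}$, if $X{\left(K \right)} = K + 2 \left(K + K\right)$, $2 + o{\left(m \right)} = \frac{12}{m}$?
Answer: $32 \sqrt{2} \approx 45.255$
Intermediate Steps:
$o{\left(m \right)} = -2 + \frac{12}{m}$
$X{\left(K \right)} = 5 K$ ($X{\left(K \right)} = K + 2 \cdot 2 K = K + 4 K = 5 K$)
$\sqrt{\left(1728 - o{\left(6 \right)}\right) + X{\left(64 \right)}} = \sqrt{\left(1728 - \left(-2 + \frac{12}{6}\right)\right) + 5 \cdot 64} = \sqrt{\left(1728 - \left(-2 + 12 \cdot \frac{1}{6}\right)\right) + 320} = \sqrt{\left(1728 - \left(-2 + 2\right)\right) + 320} = \sqrt{\left(1728 - 0\right) + 320} = \sqrt{\left(1728 + 0\right) + 320} = \sqrt{1728 + 320} = \sqrt{2048} = 32 \sqrt{2}$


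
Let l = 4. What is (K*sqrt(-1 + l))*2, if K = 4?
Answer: 8*sqrt(3) ≈ 13.856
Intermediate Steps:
(K*sqrt(-1 + l))*2 = (4*sqrt(-1 + 4))*2 = (4*sqrt(3))*2 = 8*sqrt(3)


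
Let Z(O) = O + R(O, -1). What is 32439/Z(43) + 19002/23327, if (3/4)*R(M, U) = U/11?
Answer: 24998138079/33007705 ≈ 757.34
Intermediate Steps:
R(M, U) = 4*U/33 (R(M, U) = 4*(U/11)/3 = 4*U/33)
Z(O) = -4/33 + O (Z(O) = O + (4/33)*(-1) = O - 4/33 = -4/33 + O)
32439/Z(43) + 19002/23327 = 32439/(-4/33 + 43) + 19002/23327 = 32439/(1415/33) + 19002*(1/23327) = 32439*(33/1415) + 19002/23327 = 1070487/1415 + 19002/23327 = 24998138079/33007705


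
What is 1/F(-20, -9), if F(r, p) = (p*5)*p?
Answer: 1/405 ≈ 0.0024691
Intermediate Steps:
F(r, p) = 5*p² (F(r, p) = (5*p)*p = 5*p²)
1/F(-20, -9) = 1/(5*(-9)²) = 1/(5*81) = 1/405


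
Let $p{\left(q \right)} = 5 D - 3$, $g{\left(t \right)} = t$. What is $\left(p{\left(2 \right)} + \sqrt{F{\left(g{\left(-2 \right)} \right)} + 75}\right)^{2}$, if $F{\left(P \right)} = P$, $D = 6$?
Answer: $\left(27 + \sqrt{73}\right)^{2} \approx 1263.4$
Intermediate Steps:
$p{\left(q \right)} = 27$ ($p{\left(q \right)} = 5 \cdot 6 - 3 = 30 - 3 = 27$)
$\left(p{\left(2 \right)} + \sqrt{F{\left(g{\left(-2 \right)} \right)} + 75}\right)^{2} = \left(27 + \sqrt{-2 + 75}\right)^{2} = \left(27 + \sqrt{73}\right)^{2}$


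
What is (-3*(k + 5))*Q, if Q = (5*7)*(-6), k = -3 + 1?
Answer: 1890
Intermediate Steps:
k = -2
Q = -210 (Q = 35*(-6) = -210)
(-3*(k + 5))*Q = -3*(-2 + 5)*(-210) = -3*3*(-210) = -9*(-210) = 1890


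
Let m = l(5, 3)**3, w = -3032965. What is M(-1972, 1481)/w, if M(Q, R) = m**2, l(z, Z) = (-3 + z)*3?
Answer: -46656/3032965 ≈ -0.015383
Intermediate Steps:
l(z, Z) = -9 + 3*z
m = 216 (m = (-9 + 3*5)**3 = (-9 + 15)**3 = 6**3 = 216)
M(Q, R) = 46656 (M(Q, R) = 216**2 = 46656)
M(-1972, 1481)/w = 46656/(-3032965) = 46656*(-1/3032965) = -46656/3032965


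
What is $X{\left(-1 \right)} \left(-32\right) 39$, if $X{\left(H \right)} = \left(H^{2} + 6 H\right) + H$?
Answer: $7488$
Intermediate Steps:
$X{\left(H \right)} = H^{2} + 7 H$
$X{\left(-1 \right)} \left(-32\right) 39 = - (7 - 1) \left(-32\right) 39 = \left(-1\right) 6 \left(-32\right) 39 = \left(-6\right) \left(-32\right) 39 = 192 \cdot 39 = 7488$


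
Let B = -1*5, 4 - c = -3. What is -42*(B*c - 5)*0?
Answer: 0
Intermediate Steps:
c = 7 (c = 4 - 1*(-3) = 4 + 3 = 7)
B = -5
-42*(B*c - 5)*0 = -42*(-5*7 - 5)*0 = -42*(-35 - 5)*0 = -42*(-40)*0 = 1680*0 = 0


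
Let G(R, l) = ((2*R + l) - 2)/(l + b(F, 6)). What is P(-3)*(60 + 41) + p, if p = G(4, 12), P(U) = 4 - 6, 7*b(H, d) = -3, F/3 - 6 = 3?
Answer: -1804/9 ≈ -200.44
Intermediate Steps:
F = 27 (F = 18 + 3*3 = 18 + 9 = 27)
b(H, d) = -3/7 (b(H, d) = (⅐)*(-3) = -3/7)
G(R, l) = (-2 + l + 2*R)/(-3/7 + l) (G(R, l) = ((2*R + l) - 2)/(l - 3/7) = ((l + 2*R) - 2)/(-3/7 + l) = (-2 + l + 2*R)/(-3/7 + l))
P(U) = -2
p = 14/9 (p = 7*(-2 + 12 + 2*4)/(-3 + 7*12) = 7*(-2 + 12 + 8)/(-3 + 84) = 7*18/81 = 7*(1/81)*18 = 14/9 ≈ 1.5556)
P(-3)*(60 + 41) + p = -2*(60 + 41) + 14/9 = -2*101 + 14/9 = -202 + 14/9 = -1804/9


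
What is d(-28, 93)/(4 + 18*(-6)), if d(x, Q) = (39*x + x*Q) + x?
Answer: 931/26 ≈ 35.808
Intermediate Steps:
d(x, Q) = 40*x + Q*x (d(x, Q) = (39*x + Q*x) + x = 40*x + Q*x)
d(-28, 93)/(4 + 18*(-6)) = (-28*(40 + 93))/(4 + 18*(-6)) = (-28*133)/(4 - 108) = -3724/(-104) = -3724*(-1/104) = 931/26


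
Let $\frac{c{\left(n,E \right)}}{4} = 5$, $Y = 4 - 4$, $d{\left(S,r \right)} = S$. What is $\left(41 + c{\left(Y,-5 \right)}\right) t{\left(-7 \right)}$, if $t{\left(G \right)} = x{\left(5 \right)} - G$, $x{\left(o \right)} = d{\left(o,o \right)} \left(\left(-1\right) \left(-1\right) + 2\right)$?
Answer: $1342$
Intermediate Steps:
$Y = 0$ ($Y = 4 - 4 = 0$)
$c{\left(n,E \right)} = 20$ ($c{\left(n,E \right)} = 4 \cdot 5 = 20$)
$x{\left(o \right)} = 3 o$ ($x{\left(o \right)} = o \left(\left(-1\right) \left(-1\right) + 2\right) = o \left(1 + 2\right) = o 3 = 3 o$)
$t{\left(G \right)} = 15 - G$ ($t{\left(G \right)} = 3 \cdot 5 - G = 15 - G$)
$\left(41 + c{\left(Y,-5 \right)}\right) t{\left(-7 \right)} = \left(41 + 20\right) \left(15 - -7\right) = 61 \left(15 + 7\right) = 61 \cdot 22 = 1342$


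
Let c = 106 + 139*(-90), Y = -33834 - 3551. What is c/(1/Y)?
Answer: 463723540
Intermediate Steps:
Y = -37385
c = -12404 (c = 106 - 12510 = -12404)
c/(1/Y) = -12404/(1/(-37385)) = -12404/(-1/37385) = -12404*(-37385) = 463723540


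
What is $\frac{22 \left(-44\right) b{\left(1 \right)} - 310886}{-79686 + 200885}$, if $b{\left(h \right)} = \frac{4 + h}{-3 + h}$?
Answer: $- \frac{308466}{121199} \approx -2.5451$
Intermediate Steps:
$b{\left(h \right)} = \frac{4 + h}{-3 + h}$
$\frac{22 \left(-44\right) b{\left(1 \right)} - 310886}{-79686 + 200885} = \frac{22 \left(-44\right) \frac{4 + 1}{-3 + 1} - 310886}{-79686 + 200885} = \frac{- 968 \frac{1}{-2} \cdot 5 - 310886}{121199} = \left(- 968 \left(\left(- \frac{1}{2}\right) 5\right) - 310886\right) \frac{1}{121199} = \left(\left(-968\right) \left(- \frac{5}{2}\right) - 310886\right) \frac{1}{121199} = \left(2420 - 310886\right) \frac{1}{121199} = \left(-308466\right) \frac{1}{121199} = - \frac{308466}{121199}$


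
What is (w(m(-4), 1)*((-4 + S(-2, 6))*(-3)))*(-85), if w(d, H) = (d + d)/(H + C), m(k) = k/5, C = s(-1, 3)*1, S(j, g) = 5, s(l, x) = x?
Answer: -102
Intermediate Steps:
C = 3 (C = 3*1 = 3)
m(k) = k/5 (m(k) = k*(⅕) = k/5)
w(d, H) = 2*d/(3 + H) (w(d, H) = (d + d)/(H + 3) = (2*d)/(3 + H) = 2*d/(3 + H))
(w(m(-4), 1)*((-4 + S(-2, 6))*(-3)))*(-85) = ((2*((⅕)*(-4))/(3 + 1))*((-4 + 5)*(-3)))*(-85) = ((2*(-⅘)/4)*(1*(-3)))*(-85) = ((2*(-⅘)*(¼))*(-3))*(-85) = -⅖*(-3)*(-85) = (6/5)*(-85) = -102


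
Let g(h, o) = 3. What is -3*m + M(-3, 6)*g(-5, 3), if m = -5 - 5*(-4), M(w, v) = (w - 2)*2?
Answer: -75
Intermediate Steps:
M(w, v) = -4 + 2*w (M(w, v) = (-2 + w)*2 = -4 + 2*w)
m = 15 (m = -5 + 20 = 15)
-3*m + M(-3, 6)*g(-5, 3) = -3*15 + (-4 + 2*(-3))*3 = -45 + (-4 - 6)*3 = -45 - 10*3 = -45 - 30 = -75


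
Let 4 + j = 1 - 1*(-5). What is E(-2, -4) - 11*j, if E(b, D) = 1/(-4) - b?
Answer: -81/4 ≈ -20.250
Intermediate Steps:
j = 2 (j = -4 + (1 - 1*(-5)) = -4 + (1 + 5) = -4 + 6 = 2)
E(b, D) = -¼ - b
E(-2, -4) - 11*j = (-¼ - 1*(-2)) - 11*2 = (-¼ + 2) - 22 = 7/4 - 22 = -81/4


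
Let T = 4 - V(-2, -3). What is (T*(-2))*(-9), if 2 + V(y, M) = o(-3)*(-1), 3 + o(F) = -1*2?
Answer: 18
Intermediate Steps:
o(F) = -5 (o(F) = -3 - 1*2 = -3 - 2 = -5)
V(y, M) = 3 (V(y, M) = -2 - 5*(-1) = -2 + 5 = 3)
T = 1 (T = 4 - 1*3 = 4 - 3 = 1)
(T*(-2))*(-9) = (1*(-2))*(-9) = -2*(-9) = 18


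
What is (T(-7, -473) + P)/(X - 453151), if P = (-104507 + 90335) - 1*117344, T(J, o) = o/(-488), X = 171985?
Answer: 64179335/137209008 ≈ 0.46775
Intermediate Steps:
T(J, o) = -o/488 (T(J, o) = o*(-1/488) = -o/488)
P = -131516 (P = -14172 - 117344 = -131516)
(T(-7, -473) + P)/(X - 453151) = (-1/488*(-473) - 131516)/(171985 - 453151) = (473/488 - 131516)/(-281166) = -64179335/488*(-1/281166) = 64179335/137209008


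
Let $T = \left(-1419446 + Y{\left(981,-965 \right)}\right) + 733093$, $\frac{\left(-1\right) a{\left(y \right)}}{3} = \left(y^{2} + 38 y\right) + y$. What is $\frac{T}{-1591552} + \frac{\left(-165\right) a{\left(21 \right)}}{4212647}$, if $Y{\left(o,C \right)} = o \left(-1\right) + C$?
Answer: $\frac{3892211699853}{6704646758144} \approx 0.58052$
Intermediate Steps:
$a{\left(y \right)} = - 117 y - 3 y^{2}$ ($a{\left(y \right)} = - 3 \left(\left(y^{2} + 38 y\right) + y\right) = - 3 \left(y^{2} + 39 y\right) = - 117 y - 3 y^{2}$)
$Y{\left(o,C \right)} = C - o$ ($Y{\left(o,C \right)} = - o + C = C - o$)
$T = -688299$ ($T = \left(-1419446 - 1946\right) + 733093 = -1421392 + 733093 = -688299$)
$\frac{T}{-1591552} + \frac{\left(-165\right) a{\left(21 \right)}}{4212647} = - \frac{688299}{-1591552} + \frac{\left(-165\right) \left(\left(-3\right) 21 \left(39 + 21\right)\right)}{4212647} = \left(-688299\right) \left(- \frac{1}{1591552}\right) + - 165 \left(\left(-3\right) 21 \cdot 60\right) \frac{1}{4212647} = \frac{688299}{1591552} + \left(-165\right) \left(-3780\right) \frac{1}{4212647} = \frac{688299}{1591552} + 623700 \cdot \frac{1}{4212647} = \frac{688299}{1591552} + \frac{623700}{4212647} = \frac{3892211699853}{6704646758144}$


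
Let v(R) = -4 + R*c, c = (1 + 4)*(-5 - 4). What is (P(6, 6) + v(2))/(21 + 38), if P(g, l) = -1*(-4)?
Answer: -90/59 ≈ -1.5254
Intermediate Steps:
P(g, l) = 4
c = -45 (c = 5*(-9) = -45)
v(R) = -4 - 45*R (v(R) = -4 + R*(-45) = -4 - 45*R)
(P(6, 6) + v(2))/(21 + 38) = (4 + (-4 - 45*2))/(21 + 38) = (4 + (-4 - 90))/59 = (4 - 94)*(1/59) = -90*1/59 = -90/59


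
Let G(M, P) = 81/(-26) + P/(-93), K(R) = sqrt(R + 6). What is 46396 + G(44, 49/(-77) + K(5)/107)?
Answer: 1233958127/26598 - sqrt(11)/9951 ≈ 46393.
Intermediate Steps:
K(R) = sqrt(6 + R)
G(M, P) = -81/26 - P/93 (G(M, P) = 81*(-1/26) + P*(-1/93) = -81/26 - P/93)
46396 + G(44, 49/(-77) + K(5)/107) = 46396 + (-81/26 - (49/(-77) + sqrt(6 + 5)/107)/93) = 46396 + (-81/26 - (49*(-1/77) + sqrt(11)*(1/107))/93) = 46396 + (-81/26 - (-7/11 + sqrt(11)/107)/93) = 46396 + (-81/26 + (7/1023 - sqrt(11)/9951)) = 46396 + (-82681/26598 - sqrt(11)/9951) = 1233958127/26598 - sqrt(11)/9951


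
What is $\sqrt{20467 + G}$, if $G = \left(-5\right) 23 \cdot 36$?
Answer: $\sqrt{16327} \approx 127.78$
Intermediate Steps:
$G = -4140$ ($G = \left(-115\right) 36 = -4140$)
$\sqrt{20467 + G} = \sqrt{20467 - 4140} = \sqrt{16327}$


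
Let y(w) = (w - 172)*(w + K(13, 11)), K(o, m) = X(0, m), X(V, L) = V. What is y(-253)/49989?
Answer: 107525/49989 ≈ 2.1510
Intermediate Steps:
K(o, m) = 0
y(w) = w*(-172 + w) (y(w) = (w - 172)*(w + 0) = (-172 + w)*w = w*(-172 + w))
y(-253)/49989 = -253*(-172 - 253)/49989 = -253*(-425)*(1/49989) = 107525*(1/49989) = 107525/49989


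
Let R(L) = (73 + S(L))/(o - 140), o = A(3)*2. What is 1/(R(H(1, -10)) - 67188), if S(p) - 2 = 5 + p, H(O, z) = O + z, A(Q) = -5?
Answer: -150/10078271 ≈ -1.4884e-5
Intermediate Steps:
o = -10 (o = -5*2 = -10)
S(p) = 7 + p (S(p) = 2 + (5 + p) = 7 + p)
R(L) = -8/15 - L/150 (R(L) = (73 + (7 + L))/(-10 - 140) = (80 + L)/(-150) = (80 + L)*(-1/150) = -8/15 - L/150)
1/(R(H(1, -10)) - 67188) = 1/((-8/15 - (1 - 10)/150) - 67188) = 1/((-8/15 - 1/150*(-9)) - 67188) = 1/((-8/15 + 3/50) - 67188) = 1/(-71/150 - 67188) = 1/(-10078271/150) = -150/10078271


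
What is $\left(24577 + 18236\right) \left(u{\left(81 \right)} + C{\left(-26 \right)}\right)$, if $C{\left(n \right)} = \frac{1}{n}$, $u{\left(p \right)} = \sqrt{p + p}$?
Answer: $- \frac{42813}{26} + 385317 \sqrt{2} \approx 5.4327 \cdot 10^{5}$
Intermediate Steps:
$u{\left(p \right)} = \sqrt{2} \sqrt{p}$ ($u{\left(p \right)} = \sqrt{2 p} = \sqrt{2} \sqrt{p}$)
$\left(24577 + 18236\right) \left(u{\left(81 \right)} + C{\left(-26 \right)}\right) = \left(24577 + 18236\right) \left(\sqrt{2} \sqrt{81} + \frac{1}{-26}\right) = 42813 \left(\sqrt{2} \cdot 9 - \frac{1}{26}\right) = 42813 \left(9 \sqrt{2} - \frac{1}{26}\right) = 42813 \left(- \frac{1}{26} + 9 \sqrt{2}\right) = - \frac{42813}{26} + 385317 \sqrt{2}$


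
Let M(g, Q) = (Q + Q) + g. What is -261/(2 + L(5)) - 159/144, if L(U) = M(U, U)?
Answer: -13429/816 ≈ -16.457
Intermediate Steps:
M(g, Q) = g + 2*Q (M(g, Q) = 2*Q + g = g + 2*Q)
L(U) = 3*U (L(U) = U + 2*U = 3*U)
-261/(2 + L(5)) - 159/144 = -261/(2 + 3*5) - 159/144 = -261/(2 + 15) - 159*1/144 = -261/(1*17) - 53/48 = -261/17 - 53/48 = -13429/816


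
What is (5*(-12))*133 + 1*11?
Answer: -7969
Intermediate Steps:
(5*(-12))*133 + 1*11 = -60*133 + 11 = -7980 + 11 = -7969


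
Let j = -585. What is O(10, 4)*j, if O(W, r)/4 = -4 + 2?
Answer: 4680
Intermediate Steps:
O(W, r) = -8 (O(W, r) = 4*(-4 + 2) = 4*(-2) = -8)
O(10, 4)*j = -8*(-585) = 4680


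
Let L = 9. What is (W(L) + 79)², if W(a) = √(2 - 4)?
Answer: (79 + I*√2)² ≈ 6239.0 + 223.45*I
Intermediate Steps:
W(a) = I*√2 (W(a) = √(-2) = I*√2)
(W(L) + 79)² = (I*√2 + 79)² = (79 + I*√2)²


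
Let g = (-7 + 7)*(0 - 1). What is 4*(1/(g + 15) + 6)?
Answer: 364/15 ≈ 24.267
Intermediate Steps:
g = 0 (g = 0*(-1) = 0)
4*(1/(g + 15) + 6) = 4*(1/(0 + 15) + 6) = 4*(1/15 + 6) = 4*(91/15) = 364/15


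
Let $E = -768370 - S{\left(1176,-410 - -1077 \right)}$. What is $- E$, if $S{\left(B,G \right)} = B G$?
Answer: $1552762$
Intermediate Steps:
$E = -1552762$ ($E = -768370 - 1176 \left(-410 - -1077\right) = -768370 - 1176 \left(-410 + 1077\right) = -768370 - 1176 \cdot 667 = -768370 - 784392 = -1552762$)
$- E = \left(-1\right) \left(-1552762\right) = 1552762$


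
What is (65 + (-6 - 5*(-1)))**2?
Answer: 4096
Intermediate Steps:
(65 + (-6 - 5*(-1)))**2 = (65 + (-6 + 5))**2 = (65 - 1)**2 = 64**2 = 4096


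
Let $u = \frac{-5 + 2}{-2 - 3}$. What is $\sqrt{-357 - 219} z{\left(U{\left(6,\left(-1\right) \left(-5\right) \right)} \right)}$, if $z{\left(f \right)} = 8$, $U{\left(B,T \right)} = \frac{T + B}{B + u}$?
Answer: $192 i \approx 192.0 i$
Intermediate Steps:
$u = \frac{3}{5}$ ($u = - \frac{3}{-5} = \left(-3\right) \left(- \frac{1}{5}\right) = \frac{3}{5} \approx 0.6$)
$U{\left(B,T \right)} = \frac{B + T}{\frac{3}{5} + B}$ ($U{\left(B,T \right)} = \frac{T + B}{B + \frac{3}{5}} = \frac{B + T}{\frac{3}{5} + B}$)
$\sqrt{-357 - 219} z{\left(U{\left(6,\left(-1\right) \left(-5\right) \right)} \right)} = \sqrt{-357 - 219} \cdot 8 = \sqrt{-576} \cdot 8 = 24 i 8 = 192 i$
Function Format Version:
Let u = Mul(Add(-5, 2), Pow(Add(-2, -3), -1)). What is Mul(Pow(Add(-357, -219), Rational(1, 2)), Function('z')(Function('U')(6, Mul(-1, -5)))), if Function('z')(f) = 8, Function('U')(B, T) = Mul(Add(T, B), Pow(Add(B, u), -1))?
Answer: Mul(192, I) ≈ Mul(192.00, I)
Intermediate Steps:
u = Rational(3, 5) (u = Mul(-3, Pow(-5, -1)) = Mul(-3, Rational(-1, 5)) = Rational(3, 5) ≈ 0.60000)
Function('U')(B, T) = Mul(Pow(Add(Rational(3, 5), B), -1), Add(B, T)) (Function('U')(B, T) = Mul(Add(T, B), Pow(Add(B, Rational(3, 5)), -1)) = Mul(Add(B, T), Pow(Add(Rational(3, 5), B), -1)) = Mul(Pow(Add(Rational(3, 5), B), -1), Add(B, T)))
Mul(Pow(Add(-357, -219), Rational(1, 2)), Function('z')(Function('U')(6, Mul(-1, -5)))) = Mul(Pow(Add(-357, -219), Rational(1, 2)), 8) = Mul(Pow(-576, Rational(1, 2)), 8) = Mul(Mul(24, I), 8) = Mul(192, I)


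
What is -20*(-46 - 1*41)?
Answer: 1740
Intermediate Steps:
-20*(-46 - 1*41) = -20*(-46 - 41) = -20*(-87) = 1740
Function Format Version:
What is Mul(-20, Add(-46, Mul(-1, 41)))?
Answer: 1740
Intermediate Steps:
Mul(-20, Add(-46, Mul(-1, 41))) = Mul(-20, Add(-46, -41)) = Mul(-20, -87) = 1740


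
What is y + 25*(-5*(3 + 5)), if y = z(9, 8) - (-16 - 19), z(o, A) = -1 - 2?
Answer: -968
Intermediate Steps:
z(o, A) = -3
y = 32 (y = -3 - (-16 - 19) = -3 - 1*(-35) = -3 + 35 = 32)
y + 25*(-5*(3 + 5)) = 32 + 25*(-5*(3 + 5)) = 32 + 25*(-5*8) = 32 + 25*(-40) = 32 - 1000 = -968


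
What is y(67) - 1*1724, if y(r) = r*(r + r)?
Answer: 7254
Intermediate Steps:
y(r) = 2*r² (y(r) = r*(2*r) = 2*r²)
y(67) - 1*1724 = 2*67² - 1*1724 = 2*4489 - 1724 = 8978 - 1724 = 7254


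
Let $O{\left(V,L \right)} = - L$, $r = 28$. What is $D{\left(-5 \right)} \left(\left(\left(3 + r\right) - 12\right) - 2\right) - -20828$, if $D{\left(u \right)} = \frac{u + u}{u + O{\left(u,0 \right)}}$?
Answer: $20862$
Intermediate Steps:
$D{\left(u \right)} = 2$ ($D{\left(u \right)} = \frac{u + u}{u - 0} = \frac{2 u}{u + 0} = \frac{2 u}{u} = 2$)
$D{\left(-5 \right)} \left(\left(\left(3 + r\right) - 12\right) - 2\right) - -20828 = 2 \left(\left(\left(3 + 28\right) - 12\right) - 2\right) - -20828 = 2 \left(\left(31 - 12\right) - 2\right) + 20828 = 2 \left(19 - 2\right) + 20828 = 2 \cdot 17 + 20828 = 34 + 20828 = 20862$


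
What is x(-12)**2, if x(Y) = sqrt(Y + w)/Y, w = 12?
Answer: 0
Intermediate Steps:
x(Y) = sqrt(12 + Y)/Y (x(Y) = sqrt(Y + 12)/Y = sqrt(12 + Y)/Y)
x(-12)**2 = (sqrt(12 - 12)/(-12))**2 = (-sqrt(0)/12)**2 = (-1/12*0)**2 = 0**2 = 0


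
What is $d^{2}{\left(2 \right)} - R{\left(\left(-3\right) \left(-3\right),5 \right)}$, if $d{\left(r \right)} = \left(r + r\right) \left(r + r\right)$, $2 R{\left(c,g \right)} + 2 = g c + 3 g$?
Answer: $227$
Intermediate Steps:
$R{\left(c,g \right)} = -1 + \frac{3 g}{2} + \frac{c g}{2}$ ($R{\left(c,g \right)} = -1 + \frac{g c + 3 g}{2} = -1 + \frac{c g + 3 g}{2} = -1 + \frac{3 g + c g}{2} = -1 + \left(\frac{3 g}{2} + \frac{c g}{2}\right) = -1 + \frac{3 g}{2} + \frac{c g}{2}$)
$d{\left(r \right)} = 4 r^{2}$ ($d{\left(r \right)} = 2 r 2 r = 4 r^{2}$)
$d^{2}{\left(2 \right)} - R{\left(\left(-3\right) \left(-3\right),5 \right)} = \left(4 \cdot 2^{2}\right)^{2} - \left(-1 + \frac{3}{2} \cdot 5 + \frac{1}{2} \left(\left(-3\right) \left(-3\right)\right) 5\right) = \left(4 \cdot 4\right)^{2} - \left(-1 + \frac{15}{2} + \frac{1}{2} \cdot 9 \cdot 5\right) = 16^{2} - \left(-1 + \frac{15}{2} + \frac{45}{2}\right) = 256 - 29 = 227$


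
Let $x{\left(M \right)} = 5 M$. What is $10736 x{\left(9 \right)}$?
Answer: $483120$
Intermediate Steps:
$10736 x{\left(9 \right)} = 10736 \cdot 5 \cdot 9 = 10736 \cdot 45 = 483120$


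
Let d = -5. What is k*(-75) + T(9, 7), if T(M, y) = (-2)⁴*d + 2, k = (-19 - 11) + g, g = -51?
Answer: 5997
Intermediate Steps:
k = -81 (k = (-19 - 11) - 51 = -30 - 51 = -81)
T(M, y) = -78 (T(M, y) = (-2)⁴*(-5) + 2 = 16*(-5) + 2 = -80 + 2 = -78)
k*(-75) + T(9, 7) = -81*(-75) - 78 = 6075 - 78 = 5997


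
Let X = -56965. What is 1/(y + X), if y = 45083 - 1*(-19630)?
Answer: 1/7748 ≈ 0.00012907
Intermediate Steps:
y = 64713 (y = 45083 + 19630 = 64713)
1/(y + X) = 1/(64713 - 56965) = 1/7748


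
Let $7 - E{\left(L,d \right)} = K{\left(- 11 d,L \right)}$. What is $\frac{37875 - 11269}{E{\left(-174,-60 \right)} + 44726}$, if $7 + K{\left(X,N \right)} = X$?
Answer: $\frac{13303}{22040} \approx 0.60358$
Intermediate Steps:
$K{\left(X,N \right)} = -7 + X$
$E{\left(L,d \right)} = 14 + 11 d$ ($E{\left(L,d \right)} = 7 - \left(-7 - 11 d\right) = 7 + \left(7 + 11 d\right) = 14 + 11 d$)
$\frac{37875 - 11269}{E{\left(-174,-60 \right)} + 44726} = \frac{37875 - 11269}{\left(14 + 11 \left(-60\right)\right) + 44726} = \frac{26606}{\left(14 - 660\right) + 44726} = \frac{26606}{-646 + 44726} = \frac{26606}{44080} = 26606 \cdot \frac{1}{44080} = \frac{13303}{22040}$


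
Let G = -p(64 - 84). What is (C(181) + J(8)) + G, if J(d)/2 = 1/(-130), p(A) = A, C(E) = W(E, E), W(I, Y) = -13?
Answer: 454/65 ≈ 6.9846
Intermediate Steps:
C(E) = -13
J(d) = -1/65 (J(d) = 2/(-130) = 2*(-1/130) = -1/65)
G = 20 (G = -(64 - 84) = -1*(-20) = 20)
(C(181) + J(8)) + G = (-13 - 1/65) + 20 = -846/65 + 20 = 454/65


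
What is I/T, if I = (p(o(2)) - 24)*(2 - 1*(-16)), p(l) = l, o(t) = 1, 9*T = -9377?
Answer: 3726/9377 ≈ 0.39736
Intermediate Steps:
T = -9377/9 (T = (1/9)*(-9377) = -9377/9 ≈ -1041.9)
I = -414 (I = (1 - 24)*(2 - 1*(-16)) = -23*(2 + 16) = -23*18 = -414)
I/T = -414/(-9377/9) = -414*(-9/9377) = 3726/9377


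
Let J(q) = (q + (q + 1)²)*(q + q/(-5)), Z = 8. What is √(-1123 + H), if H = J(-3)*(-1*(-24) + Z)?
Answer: I*√29995/5 ≈ 34.638*I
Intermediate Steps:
J(q) = 4*q*(q + (1 + q)²)/5 (J(q) = (q + (1 + q)²)*(q + q*(-⅕)) = (q + (1 + q)²)*(q - q/5) = (q + (1 + q)²)*(4*q/5) = 4*q*(q + (1 + q)²)/5)
H = -384/5 (H = ((⅘)*(-3)*(-3 + (1 - 3)²))*(-1*(-24) + 8) = ((⅘)*(-3)*(-3 + (-2)²))*(24 + 8) = ((⅘)*(-3)*(-3 + 4))*32 = ((⅘)*(-3)*1)*32 = -12/5*32 = -384/5 ≈ -76.800)
√(-1123 + H) = √(-1123 - 384/5) = √(-5999/5) = I*√29995/5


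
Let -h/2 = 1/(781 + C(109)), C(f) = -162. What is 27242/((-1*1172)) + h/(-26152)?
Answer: -55124486369/2371554892 ≈ -23.244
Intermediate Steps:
h = -2/619 (h = -2/(781 - 162) = -2/619 ≈ -0.0032310)
27242/((-1*1172)) + h/(-26152) = 27242/((-1*1172)) - 2/619/(-26152) = 27242/(-1172) - 2/619*(-1/26152) = 27242*(-1/1172) + 1/8094044 = -13621/586 + 1/8094044 = -55124486369/2371554892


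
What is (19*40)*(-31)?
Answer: -23560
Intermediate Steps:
(19*40)*(-31) = 760*(-31) = -23560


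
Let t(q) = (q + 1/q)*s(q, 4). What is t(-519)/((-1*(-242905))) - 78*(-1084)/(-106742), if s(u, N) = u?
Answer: 4107067522/12964082755 ≈ 0.31680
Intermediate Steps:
t(q) = q*(q + 1/q) (t(q) = (q + 1/q)*q = q*(q + 1/q))
t(-519)/((-1*(-242905))) - 78*(-1084)/(-106742) = (1 + (-519)**2)/((-1*(-242905))) - 78*(-1084)/(-106742) = (1 + 269361)/242905 + 84552*(-1/106742) = 269362*(1/242905) - 42276/53371 = 269362/242905 - 42276/53371 = 4107067522/12964082755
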